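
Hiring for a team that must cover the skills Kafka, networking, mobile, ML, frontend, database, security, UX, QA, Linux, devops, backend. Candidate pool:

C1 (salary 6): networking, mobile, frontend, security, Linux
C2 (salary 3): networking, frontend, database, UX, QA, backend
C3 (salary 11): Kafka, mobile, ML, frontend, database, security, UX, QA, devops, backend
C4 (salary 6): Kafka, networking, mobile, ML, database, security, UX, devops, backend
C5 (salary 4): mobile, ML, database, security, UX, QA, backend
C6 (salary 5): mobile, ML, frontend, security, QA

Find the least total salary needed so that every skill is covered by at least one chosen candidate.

15

C1, C2, C4 cover every skill at salary 6 + 3 + 6 = 15.
Any cover uses at least 2 candidates; among all covering selections none totals below 15.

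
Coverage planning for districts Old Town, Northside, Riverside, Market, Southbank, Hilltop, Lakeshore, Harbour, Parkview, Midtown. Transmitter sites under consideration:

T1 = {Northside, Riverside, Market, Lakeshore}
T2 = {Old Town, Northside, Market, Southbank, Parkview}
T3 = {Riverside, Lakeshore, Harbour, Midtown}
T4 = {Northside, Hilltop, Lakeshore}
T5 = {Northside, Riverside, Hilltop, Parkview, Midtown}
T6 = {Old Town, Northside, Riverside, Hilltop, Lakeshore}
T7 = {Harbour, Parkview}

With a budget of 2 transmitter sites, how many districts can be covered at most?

9

Choosing T2, T3 covers {Old Town, Northside, Riverside, Market, Southbank, Lakeshore, Harbour, Parkview, Midtown} — 9 districts.
No choice of 2 transmitter sites does better; here Hilltop is left uncovered.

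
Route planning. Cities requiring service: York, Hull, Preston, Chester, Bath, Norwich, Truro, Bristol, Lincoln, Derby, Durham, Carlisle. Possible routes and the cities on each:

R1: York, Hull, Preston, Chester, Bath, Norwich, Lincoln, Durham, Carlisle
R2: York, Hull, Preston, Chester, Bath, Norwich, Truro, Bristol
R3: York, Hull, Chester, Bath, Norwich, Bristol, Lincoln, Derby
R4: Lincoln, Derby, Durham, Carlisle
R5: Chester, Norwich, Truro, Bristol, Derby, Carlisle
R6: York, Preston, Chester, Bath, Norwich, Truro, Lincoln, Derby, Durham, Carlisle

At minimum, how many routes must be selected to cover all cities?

2

R1, R5 together cover {York, Hull, Preston, Chester, Bath, Norwich, Truro, Bristol, Lincoln, Derby, Durham, Carlisle} — every city.
No single route contains all 12 cities, so 2 is optimal.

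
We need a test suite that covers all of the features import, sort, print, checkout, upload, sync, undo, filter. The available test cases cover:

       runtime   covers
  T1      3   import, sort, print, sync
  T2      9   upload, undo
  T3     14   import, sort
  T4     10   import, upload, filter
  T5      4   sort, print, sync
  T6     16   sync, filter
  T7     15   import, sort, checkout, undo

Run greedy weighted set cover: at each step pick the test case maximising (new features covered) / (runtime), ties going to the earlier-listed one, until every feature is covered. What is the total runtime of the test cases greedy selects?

Pick 1: T1 adds 4 new (import, sort, print, sync) at runtime 3 (ratio 4/3).
Pick 2: T2 adds 2 new (upload, undo) at runtime 9 (ratio 2/9).
Pick 3: T4 adds 1 new (filter) at runtime 10 (ratio 1/10).
Pick 4: T7 adds 1 new (checkout) at runtime 15 (ratio 1/15).
Greedy total runtime: 3 + 9 + 10 + 15 = 37. (The true optimum is 28, so greedy overshoots here.)

37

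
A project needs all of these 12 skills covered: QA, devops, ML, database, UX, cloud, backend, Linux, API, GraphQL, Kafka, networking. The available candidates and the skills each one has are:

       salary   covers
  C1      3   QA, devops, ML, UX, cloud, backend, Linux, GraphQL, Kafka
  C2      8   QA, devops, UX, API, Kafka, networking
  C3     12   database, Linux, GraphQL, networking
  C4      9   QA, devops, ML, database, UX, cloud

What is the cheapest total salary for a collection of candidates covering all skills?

C1, C2, C4 cover every skill at salary 3 + 8 + 9 = 20.
Any cover uses at least 3 candidates; among all covering selections none totals below 20.

20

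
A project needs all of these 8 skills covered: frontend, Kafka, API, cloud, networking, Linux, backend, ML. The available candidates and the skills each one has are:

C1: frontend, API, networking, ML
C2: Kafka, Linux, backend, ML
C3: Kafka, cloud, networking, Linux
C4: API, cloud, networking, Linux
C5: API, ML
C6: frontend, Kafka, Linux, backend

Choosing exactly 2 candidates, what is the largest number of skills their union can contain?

Choosing C1, C2 covers {frontend, Kafka, API, networking, Linux, backend, ML} — 7 skills.
No choice of 2 candidates does better; here cloud is left uncovered.

7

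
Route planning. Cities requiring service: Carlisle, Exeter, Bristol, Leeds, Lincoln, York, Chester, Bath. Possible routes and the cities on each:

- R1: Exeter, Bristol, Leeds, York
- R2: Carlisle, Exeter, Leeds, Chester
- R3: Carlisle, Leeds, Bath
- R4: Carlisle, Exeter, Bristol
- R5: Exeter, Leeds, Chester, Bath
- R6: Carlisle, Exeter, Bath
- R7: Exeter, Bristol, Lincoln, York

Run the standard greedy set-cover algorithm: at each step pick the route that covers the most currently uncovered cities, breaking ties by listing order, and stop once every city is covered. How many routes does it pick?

Pick 1: R1 covers 4 new cities (Exeter, Bristol, Leeds, York).
Pick 2: R2 covers 2 new cities (Carlisle, Chester).
Pick 3: R3 covers 1 new cities (Bath).
Pick 4: R7 covers 1 new cities (Lincoln).
Greedy uses 4 routes. (The true minimum is 3.)

4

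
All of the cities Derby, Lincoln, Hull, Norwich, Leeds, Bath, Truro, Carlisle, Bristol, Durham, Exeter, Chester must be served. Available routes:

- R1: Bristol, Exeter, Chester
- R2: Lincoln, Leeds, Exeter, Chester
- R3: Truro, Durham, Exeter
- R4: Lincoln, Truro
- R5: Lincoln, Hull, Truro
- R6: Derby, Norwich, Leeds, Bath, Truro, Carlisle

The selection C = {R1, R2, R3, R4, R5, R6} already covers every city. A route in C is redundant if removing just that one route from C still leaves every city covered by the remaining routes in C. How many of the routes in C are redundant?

2

Drop R1: Bristol uncovered — not redundant.
Drop R2: the rest still cover every city — redundant.
Drop R3: Durham uncovered — not redundant.
Drop R4: the rest still cover every city — redundant.
Drop R5: Hull uncovered — not redundant.
Drop R6: Derby, Norwich, Bath, Carlisle uncovered — not redundant.
2 redundant: R2, R4.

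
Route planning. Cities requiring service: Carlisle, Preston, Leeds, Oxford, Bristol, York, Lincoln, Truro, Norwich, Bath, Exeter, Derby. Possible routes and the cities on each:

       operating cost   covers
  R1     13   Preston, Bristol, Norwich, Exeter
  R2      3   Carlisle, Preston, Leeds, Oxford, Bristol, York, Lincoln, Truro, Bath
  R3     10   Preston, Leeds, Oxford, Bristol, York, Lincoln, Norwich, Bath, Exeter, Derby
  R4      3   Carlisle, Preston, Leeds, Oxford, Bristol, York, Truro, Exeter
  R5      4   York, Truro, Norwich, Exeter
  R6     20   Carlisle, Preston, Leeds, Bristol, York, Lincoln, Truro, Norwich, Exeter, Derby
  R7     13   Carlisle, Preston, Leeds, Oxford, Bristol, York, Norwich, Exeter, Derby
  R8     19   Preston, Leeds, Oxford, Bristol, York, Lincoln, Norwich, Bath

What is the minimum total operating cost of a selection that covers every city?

13

R2, R3 cover every city at operating cost 3 + 10 = 13.
Any cover uses at least 2 routes; among all covering selections none totals below 13.
Greedy by coverage-per-operating cost would pick R2, R5, R3 for 17 — worse than the optimum 13.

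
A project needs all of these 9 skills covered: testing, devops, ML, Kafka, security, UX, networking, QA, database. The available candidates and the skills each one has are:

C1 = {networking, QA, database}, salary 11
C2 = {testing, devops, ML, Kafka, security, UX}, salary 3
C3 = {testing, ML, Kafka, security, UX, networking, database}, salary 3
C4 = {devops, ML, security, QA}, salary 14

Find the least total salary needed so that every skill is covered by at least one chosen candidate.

14

C1, C2 cover every skill at salary 11 + 3 = 14.
Any cover uses at least 2 candidates; among all covering selections none totals below 14.
Greedy by coverage-per-salary would pick C3, C2, C1 for 17 — worse than the optimum 14.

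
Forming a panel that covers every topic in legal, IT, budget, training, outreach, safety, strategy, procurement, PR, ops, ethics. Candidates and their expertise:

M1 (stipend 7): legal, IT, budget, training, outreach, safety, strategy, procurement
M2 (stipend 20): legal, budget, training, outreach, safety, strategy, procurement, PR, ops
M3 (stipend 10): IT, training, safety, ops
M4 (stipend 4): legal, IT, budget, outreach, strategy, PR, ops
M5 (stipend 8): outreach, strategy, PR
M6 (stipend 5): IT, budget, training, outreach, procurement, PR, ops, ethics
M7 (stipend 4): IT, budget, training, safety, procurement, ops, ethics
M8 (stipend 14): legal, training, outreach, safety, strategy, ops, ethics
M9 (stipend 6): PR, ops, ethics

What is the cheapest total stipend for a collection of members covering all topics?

8

M4, M7 cover every topic at stipend 4 + 4 = 8.
Any cover uses at least 2 members; among all covering selections none totals below 8.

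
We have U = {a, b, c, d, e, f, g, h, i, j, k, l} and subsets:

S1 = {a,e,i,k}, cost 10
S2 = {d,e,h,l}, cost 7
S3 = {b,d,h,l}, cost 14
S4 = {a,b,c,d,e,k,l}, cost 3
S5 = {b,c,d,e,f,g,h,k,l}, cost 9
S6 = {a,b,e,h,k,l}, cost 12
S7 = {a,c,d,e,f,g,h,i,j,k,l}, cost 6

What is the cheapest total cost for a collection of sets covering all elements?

9

S4, S7 cover every element at cost 3 + 6 = 9.
Any cover uses at least 2 sets; among all covering selections none totals below 9.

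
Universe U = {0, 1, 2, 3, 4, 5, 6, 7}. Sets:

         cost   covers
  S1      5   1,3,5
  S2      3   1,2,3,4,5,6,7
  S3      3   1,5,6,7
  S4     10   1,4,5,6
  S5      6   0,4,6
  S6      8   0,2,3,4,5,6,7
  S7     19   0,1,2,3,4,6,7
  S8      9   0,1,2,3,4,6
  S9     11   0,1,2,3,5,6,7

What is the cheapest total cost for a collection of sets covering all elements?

S2, S5 cover every element at cost 3 + 6 = 9.
Any cover uses at least 2 sets; among all covering selections none totals below 9.

9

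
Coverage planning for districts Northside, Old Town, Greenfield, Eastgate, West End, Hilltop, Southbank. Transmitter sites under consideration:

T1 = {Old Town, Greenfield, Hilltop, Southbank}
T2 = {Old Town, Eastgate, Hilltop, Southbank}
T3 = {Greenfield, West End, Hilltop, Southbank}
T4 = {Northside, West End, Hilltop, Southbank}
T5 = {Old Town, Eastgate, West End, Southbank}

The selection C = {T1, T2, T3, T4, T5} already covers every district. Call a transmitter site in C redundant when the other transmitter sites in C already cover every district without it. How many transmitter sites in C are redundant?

4

Drop T1: the rest still cover every district — redundant.
Drop T2: the rest still cover every district — redundant.
Drop T3: the rest still cover every district — redundant.
Drop T4: Northside uncovered — not redundant.
Drop T5: the rest still cover every district — redundant.
4 redundant: T1, T2, T3, T5.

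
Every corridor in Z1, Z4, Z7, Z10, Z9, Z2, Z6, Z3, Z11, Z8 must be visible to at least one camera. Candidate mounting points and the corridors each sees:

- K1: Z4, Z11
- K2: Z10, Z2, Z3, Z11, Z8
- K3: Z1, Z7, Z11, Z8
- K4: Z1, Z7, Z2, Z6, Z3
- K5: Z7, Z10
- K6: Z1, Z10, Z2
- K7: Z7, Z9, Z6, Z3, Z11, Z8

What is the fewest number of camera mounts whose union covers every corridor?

K1, K6, K7 together cover {Z1, Z4, Z7, Z10, Z9, Z2, Z6, Z3, Z11, Z8} — every corridor.
No 2 of the 7 camera mounts cover everything (all 21 pairs fall short), so 3 is minimum.

3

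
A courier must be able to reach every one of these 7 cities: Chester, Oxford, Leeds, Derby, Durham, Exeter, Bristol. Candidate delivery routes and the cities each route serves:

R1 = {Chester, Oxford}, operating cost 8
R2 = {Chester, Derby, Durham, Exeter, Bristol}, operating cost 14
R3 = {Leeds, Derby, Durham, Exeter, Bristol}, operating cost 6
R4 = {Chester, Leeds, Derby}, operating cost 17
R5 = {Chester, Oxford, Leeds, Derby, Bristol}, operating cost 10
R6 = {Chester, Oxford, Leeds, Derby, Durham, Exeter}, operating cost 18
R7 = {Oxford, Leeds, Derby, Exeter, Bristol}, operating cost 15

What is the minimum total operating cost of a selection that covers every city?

R1, R3 cover every city at operating cost 8 + 6 = 14.
Any cover uses at least 2 routes; among all covering selections none totals below 14.

14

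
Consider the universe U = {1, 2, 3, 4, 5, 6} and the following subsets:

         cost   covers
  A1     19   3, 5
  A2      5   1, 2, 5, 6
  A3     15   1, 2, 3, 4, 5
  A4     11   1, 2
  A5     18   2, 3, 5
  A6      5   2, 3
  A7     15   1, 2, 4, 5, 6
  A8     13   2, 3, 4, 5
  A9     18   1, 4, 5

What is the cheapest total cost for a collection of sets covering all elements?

A2, A8 cover every element at cost 5 + 13 = 18.
Any cover uses at least 2 sets; among all covering selections none totals below 18.
Greedy by coverage-per-cost would pick A2, A6, A8 for 23 — worse than the optimum 18.

18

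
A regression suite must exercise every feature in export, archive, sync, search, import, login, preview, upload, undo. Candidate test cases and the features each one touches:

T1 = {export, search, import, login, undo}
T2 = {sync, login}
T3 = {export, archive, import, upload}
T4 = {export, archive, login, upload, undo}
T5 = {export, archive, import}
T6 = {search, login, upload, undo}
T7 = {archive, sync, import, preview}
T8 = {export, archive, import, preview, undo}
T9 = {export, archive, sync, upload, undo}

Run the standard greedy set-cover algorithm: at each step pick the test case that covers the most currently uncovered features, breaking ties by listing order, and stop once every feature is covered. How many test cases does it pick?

3

Pick 1: T1 covers 5 new features (export, search, import, login, undo).
Pick 2: T7 covers 3 new features (archive, sync, preview).
Pick 3: T3 covers 1 new features (upload).
Greedy uses 3 test cases.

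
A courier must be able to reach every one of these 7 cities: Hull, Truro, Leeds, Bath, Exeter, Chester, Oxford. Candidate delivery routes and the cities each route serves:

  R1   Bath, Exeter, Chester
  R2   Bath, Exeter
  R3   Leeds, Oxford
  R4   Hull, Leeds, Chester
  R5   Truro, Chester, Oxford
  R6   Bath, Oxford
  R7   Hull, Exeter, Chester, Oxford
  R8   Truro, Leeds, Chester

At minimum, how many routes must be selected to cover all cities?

R1, R4, R5 together cover {Hull, Truro, Leeds, Bath, Exeter, Chester, Oxford} — every city.
No 2 of the 8 routes cover everything (all 28 pairs fall short), so 3 is minimum.

3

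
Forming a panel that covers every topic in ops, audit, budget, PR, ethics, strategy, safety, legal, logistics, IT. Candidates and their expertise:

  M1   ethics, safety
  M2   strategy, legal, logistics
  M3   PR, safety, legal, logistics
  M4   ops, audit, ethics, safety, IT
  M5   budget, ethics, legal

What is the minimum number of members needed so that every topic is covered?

M2, M3, M4, M5 together cover {ops, audit, budget, PR, ethics, strategy, safety, legal, logistics, IT} — every topic.
No 3 of the 5 members cover everything (all 10 triples fall short), so 4 is minimum.

4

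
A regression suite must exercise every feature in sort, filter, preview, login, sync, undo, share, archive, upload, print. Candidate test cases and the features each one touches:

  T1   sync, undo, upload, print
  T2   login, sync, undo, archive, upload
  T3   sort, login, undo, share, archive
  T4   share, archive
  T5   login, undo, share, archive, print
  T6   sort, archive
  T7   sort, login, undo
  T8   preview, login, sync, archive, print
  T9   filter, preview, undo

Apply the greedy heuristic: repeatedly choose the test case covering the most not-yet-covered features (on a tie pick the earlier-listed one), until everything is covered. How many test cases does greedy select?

Pick 1: T2 covers 5 new features (login, sync, undo, archive, upload).
Pick 2: T3 covers 2 new features (sort, share).
Pick 3: T8 covers 2 new features (preview, print).
Pick 4: T9 covers 1 new features (filter).
Greedy uses 4 test cases. (The true minimum is 3.)

4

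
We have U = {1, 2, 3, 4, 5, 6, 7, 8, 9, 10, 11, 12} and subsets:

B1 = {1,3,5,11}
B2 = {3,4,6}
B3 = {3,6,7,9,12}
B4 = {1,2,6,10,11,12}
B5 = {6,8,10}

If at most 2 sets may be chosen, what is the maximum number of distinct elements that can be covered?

9

Choosing B3, B4 covers {1, 2, 3, 6, 7, 9, 10, 11, 12} — 9 elements.
No choice of 2 sets does better; here 4, 5, 8 are left uncovered.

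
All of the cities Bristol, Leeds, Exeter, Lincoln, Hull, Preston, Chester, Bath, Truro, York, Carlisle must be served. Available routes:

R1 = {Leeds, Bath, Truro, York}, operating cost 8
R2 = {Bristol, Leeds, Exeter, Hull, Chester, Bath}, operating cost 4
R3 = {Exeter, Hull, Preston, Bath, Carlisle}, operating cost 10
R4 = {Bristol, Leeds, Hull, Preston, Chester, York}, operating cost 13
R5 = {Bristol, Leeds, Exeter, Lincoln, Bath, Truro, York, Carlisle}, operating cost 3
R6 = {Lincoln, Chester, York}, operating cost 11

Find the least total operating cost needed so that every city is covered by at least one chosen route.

16

R4, R5 cover every city at operating cost 13 + 3 = 16.
Any cover uses at least 2 routes; among all covering selections none totals below 16.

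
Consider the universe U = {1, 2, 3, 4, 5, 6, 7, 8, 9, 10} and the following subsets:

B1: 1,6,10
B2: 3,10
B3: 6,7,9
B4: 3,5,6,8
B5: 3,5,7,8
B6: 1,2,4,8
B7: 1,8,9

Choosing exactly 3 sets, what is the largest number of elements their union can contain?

Choosing B1, B5, B6 covers {1, 2, 3, 4, 5, 6, 7, 8, 10} — 9 elements.
No choice of 3 sets does better; here 9 is left uncovered.

9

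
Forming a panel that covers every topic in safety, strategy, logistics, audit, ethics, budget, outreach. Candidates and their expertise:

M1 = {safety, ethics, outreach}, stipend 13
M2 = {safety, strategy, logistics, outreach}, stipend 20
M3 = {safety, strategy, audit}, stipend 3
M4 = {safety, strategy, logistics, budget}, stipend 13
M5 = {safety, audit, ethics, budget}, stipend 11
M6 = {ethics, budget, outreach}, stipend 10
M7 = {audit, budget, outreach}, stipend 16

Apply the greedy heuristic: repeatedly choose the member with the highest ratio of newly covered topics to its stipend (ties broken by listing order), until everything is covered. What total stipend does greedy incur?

26

Pick 1: M3 adds 3 new (safety, strategy, audit) at stipend 3 (ratio 3/3).
Pick 2: M6 adds 3 new (ethics, budget, outreach) at stipend 10 (ratio 3/10).
Pick 3: M4 adds 1 new (logistics) at stipend 13 (ratio 1/13).
Greedy total stipend: 3 + 10 + 13 = 26.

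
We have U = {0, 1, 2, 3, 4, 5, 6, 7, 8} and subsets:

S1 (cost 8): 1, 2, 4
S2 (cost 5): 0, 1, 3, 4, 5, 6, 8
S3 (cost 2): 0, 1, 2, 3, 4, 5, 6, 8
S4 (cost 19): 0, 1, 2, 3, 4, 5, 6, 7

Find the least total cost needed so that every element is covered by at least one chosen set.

S3, S4 cover every element at cost 2 + 19 = 21.
Any cover uses at least 2 sets; among all covering selections none totals below 21.

21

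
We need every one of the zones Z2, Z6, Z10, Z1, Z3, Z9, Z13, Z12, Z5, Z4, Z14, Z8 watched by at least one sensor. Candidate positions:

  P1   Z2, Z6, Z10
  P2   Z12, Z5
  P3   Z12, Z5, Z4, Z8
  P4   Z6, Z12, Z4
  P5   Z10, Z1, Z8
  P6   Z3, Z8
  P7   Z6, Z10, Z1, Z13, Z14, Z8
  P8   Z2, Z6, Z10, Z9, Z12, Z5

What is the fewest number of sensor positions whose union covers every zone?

4

P3, P6, P7, P8 together cover {Z2, Z6, Z10, Z1, Z3, Z9, Z13, Z12, Z5, Z4, Z14, Z8} — every zone.
No 3 of the 8 sensor positions cover everything (all 56 triples fall short), so 4 is minimum.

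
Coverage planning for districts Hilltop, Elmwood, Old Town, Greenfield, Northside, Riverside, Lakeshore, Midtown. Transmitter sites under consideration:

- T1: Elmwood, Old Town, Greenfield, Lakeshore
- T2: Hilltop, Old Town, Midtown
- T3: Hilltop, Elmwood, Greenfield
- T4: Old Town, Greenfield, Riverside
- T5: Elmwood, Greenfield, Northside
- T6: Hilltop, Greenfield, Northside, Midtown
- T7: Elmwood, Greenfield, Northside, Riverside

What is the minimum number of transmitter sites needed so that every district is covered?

3

T1, T2, T7 together cover {Hilltop, Elmwood, Old Town, Greenfield, Northside, Riverside, Lakeshore, Midtown} — every district.
No 2 of the 7 transmitter sites cover everything (all 21 pairs fall short), so 3 is minimum.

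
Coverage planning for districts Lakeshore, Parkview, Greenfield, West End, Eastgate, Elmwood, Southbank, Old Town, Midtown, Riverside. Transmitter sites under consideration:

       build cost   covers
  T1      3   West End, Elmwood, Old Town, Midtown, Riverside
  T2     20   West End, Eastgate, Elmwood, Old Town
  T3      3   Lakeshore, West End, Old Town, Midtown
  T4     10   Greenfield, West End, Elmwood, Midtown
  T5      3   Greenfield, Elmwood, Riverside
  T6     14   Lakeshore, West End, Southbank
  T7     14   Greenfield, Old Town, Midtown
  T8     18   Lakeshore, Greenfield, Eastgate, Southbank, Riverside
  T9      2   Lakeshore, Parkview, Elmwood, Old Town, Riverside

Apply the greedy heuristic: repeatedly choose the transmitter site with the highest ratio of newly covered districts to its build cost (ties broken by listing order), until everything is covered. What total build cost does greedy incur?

26

Pick 1: T9 adds 5 new (Lakeshore, Parkview, Elmwood, Old Town, Riverside) at build cost 2 (ratio 5/2).
Pick 2: T1 adds 2 new (West End, Midtown) at build cost 3 (ratio 2/3).
Pick 3: T5 adds 1 new (Greenfield) at build cost 3 (ratio 1/3).
Pick 4: T8 adds 2 new (Eastgate, Southbank) at build cost 18 (ratio 2/18).
Greedy total build cost: 2 + 3 + 3 + 18 = 26. (The true optimum is 23, so greedy overshoots here.)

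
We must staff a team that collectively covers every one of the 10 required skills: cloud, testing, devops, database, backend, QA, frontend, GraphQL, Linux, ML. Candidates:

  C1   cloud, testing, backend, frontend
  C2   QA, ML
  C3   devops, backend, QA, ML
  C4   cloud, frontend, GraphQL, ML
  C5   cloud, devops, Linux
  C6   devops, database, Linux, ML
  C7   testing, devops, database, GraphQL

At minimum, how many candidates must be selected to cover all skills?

C1, C2, C4, C6 together cover {cloud, testing, devops, database, backend, QA, frontend, GraphQL, Linux, ML} — every skill.
No 3 of the 7 candidates cover everything (all 35 triples fall short), so 4 is minimum.

4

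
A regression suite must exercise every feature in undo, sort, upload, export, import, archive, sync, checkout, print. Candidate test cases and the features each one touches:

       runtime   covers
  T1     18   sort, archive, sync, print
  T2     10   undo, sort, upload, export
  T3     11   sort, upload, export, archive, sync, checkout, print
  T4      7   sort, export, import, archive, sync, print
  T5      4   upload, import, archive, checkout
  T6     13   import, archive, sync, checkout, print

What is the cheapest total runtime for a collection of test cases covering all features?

21

T2, T4, T5 cover every feature at runtime 10 + 7 + 4 = 21.
Any cover uses at least 2 test cases; among all covering selections none totals below 21.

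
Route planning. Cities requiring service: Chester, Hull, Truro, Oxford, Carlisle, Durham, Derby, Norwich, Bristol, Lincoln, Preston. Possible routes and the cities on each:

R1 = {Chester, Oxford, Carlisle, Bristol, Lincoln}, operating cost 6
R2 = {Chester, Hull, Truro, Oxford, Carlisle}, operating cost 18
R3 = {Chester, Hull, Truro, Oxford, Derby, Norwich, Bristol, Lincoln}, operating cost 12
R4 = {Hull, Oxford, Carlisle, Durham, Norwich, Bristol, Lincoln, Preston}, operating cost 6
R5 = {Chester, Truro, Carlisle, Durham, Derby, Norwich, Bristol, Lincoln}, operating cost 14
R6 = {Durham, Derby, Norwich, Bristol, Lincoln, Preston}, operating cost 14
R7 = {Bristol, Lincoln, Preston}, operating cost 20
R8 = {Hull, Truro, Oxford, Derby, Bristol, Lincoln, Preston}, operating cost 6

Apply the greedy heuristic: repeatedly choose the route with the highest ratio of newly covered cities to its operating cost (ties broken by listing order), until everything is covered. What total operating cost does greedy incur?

18

Pick 1: R4 adds 8 new (Hull, Oxford, Carlisle, Durham, Norwich, Bristol, Lincoln, Preston) at operating cost 6 (ratio 8/6).
Pick 2: R8 adds 2 new (Truro, Derby) at operating cost 6 (ratio 2/6).
Pick 3: R1 adds 1 new (Chester) at operating cost 6 (ratio 1/6).
Greedy total operating cost: 6 + 6 + 6 = 18.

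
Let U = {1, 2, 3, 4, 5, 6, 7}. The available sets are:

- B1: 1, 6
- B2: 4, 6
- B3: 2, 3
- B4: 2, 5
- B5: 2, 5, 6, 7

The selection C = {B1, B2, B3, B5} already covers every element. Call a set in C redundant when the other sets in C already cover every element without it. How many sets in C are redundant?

Drop B1: 1 uncovered — not redundant.
Drop B2: 4 uncovered — not redundant.
Drop B3: 3 uncovered — not redundant.
Drop B5: 5, 7 uncovered — not redundant.
None of the sets in C is redundant.

0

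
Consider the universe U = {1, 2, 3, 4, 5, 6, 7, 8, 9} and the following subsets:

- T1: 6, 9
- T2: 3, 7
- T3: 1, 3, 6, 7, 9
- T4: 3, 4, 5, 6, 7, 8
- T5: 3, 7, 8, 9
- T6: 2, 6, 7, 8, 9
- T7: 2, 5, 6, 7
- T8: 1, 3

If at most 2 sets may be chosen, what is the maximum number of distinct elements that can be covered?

Choosing T3, T4 covers {1, 3, 4, 5, 6, 7, 8, 9} — 8 elements.
No choice of 2 sets does better; here 2 is left uncovered.

8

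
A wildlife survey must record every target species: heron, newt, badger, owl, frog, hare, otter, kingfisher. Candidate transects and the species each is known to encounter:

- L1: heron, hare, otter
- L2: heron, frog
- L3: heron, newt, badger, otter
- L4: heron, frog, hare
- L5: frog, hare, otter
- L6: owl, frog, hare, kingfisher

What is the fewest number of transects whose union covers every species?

2

L3, L6 together cover {heron, newt, badger, owl, frog, hare, otter, kingfisher} — every species.
No single transect contains all 8 species, so 2 is optimal.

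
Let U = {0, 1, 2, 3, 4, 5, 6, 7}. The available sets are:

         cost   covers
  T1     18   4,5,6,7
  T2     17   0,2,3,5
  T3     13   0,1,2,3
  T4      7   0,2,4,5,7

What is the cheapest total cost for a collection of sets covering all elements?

31

T1, T3 cover every element at cost 18 + 13 = 31.
Any cover uses at least 2 sets; among all covering selections none totals below 31.
Greedy by coverage-per-cost would pick T4, T3, T1 for 38 — worse than the optimum 31.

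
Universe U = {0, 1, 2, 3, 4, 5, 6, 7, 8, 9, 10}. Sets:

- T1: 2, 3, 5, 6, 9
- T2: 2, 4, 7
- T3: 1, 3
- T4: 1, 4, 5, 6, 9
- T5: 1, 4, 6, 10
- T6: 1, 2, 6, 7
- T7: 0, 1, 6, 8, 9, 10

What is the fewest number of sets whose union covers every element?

3

T1, T2, T7 together cover {0, 1, 2, 3, 4, 5, 6, 7, 8, 9, 10} — every element.
No 2 of the 7 sets cover everything (all 21 pairs fall short), so 3 is minimum.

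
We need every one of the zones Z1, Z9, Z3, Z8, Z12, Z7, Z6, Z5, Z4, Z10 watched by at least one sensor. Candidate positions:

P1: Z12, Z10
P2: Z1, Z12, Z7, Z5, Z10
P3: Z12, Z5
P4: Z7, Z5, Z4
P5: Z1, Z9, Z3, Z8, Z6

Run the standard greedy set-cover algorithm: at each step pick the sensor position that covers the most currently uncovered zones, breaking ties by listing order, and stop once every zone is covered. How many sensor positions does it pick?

Pick 1: P2 covers 5 new zones (Z1, Z12, Z7, Z5, Z10).
Pick 2: P5 covers 4 new zones (Z9, Z3, Z8, Z6).
Pick 3: P4 covers 1 new zones (Z4).
Greedy uses 3 sensor positions.

3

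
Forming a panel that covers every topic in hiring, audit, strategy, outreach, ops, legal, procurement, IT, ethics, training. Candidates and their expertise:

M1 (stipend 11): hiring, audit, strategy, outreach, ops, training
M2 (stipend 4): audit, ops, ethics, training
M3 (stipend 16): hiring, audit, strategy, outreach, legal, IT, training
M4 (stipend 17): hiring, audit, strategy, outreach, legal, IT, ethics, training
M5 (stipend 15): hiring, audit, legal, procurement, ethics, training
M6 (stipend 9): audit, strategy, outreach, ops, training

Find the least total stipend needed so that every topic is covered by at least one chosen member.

35

M2, M3, M5 cover every topic at stipend 4 + 16 + 15 = 35.
Any cover uses at least 3 members; among all covering selections none totals below 35.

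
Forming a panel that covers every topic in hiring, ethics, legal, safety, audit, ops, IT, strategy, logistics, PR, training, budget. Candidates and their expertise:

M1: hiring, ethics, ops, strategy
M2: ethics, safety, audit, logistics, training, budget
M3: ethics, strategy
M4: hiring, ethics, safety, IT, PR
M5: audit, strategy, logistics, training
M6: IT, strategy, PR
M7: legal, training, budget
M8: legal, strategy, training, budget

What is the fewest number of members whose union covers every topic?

M1, M2, M4, M7 together cover {hiring, ethics, legal, safety, audit, ops, IT, strategy, logistics, PR, training, budget} — every topic.
No 3 of the 8 members cover everything (all 56 triples fall short), so 4 is minimum.

4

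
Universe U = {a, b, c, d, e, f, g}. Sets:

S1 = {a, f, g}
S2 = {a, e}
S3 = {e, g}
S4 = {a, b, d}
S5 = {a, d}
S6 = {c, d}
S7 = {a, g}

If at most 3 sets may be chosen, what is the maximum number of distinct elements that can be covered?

6

Choosing S1, S2, S4 covers {a, b, d, e, f, g} — 6 elements.
No choice of 3 sets does better; here c is left uncovered.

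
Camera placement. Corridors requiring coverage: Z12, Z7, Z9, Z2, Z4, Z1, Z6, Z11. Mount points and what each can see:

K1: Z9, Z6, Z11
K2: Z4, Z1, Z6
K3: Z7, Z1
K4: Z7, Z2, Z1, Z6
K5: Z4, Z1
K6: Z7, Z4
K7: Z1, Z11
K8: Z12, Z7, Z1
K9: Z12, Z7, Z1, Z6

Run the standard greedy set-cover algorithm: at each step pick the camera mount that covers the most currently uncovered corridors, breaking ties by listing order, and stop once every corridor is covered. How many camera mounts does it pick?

4

Pick 1: K4 covers 4 new corridors (Z7, Z2, Z1, Z6).
Pick 2: K1 covers 2 new corridors (Z9, Z11).
Pick 3: K2 covers 1 new corridors (Z4).
Pick 4: K8 covers 1 new corridors (Z12).
Greedy uses 4 camera mounts.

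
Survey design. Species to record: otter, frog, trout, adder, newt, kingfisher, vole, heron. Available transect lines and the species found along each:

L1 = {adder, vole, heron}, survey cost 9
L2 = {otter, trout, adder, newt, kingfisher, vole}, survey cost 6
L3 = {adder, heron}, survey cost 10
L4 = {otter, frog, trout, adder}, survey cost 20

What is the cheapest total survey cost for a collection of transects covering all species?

L1, L2, L4 cover every species at survey cost 9 + 6 + 20 = 35.
Any cover uses at least 3 transects; among all covering selections none totals below 35.

35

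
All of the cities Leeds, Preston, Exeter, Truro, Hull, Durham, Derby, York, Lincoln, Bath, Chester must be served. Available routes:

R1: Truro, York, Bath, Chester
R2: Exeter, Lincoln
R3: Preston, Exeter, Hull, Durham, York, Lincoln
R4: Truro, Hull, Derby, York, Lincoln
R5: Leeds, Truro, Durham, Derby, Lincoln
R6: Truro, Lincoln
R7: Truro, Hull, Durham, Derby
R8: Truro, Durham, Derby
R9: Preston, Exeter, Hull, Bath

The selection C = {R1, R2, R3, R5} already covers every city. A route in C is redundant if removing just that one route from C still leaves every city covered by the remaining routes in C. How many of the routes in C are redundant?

Drop R1: Bath, Chester uncovered — not redundant.
Drop R2: the rest still cover every city — redundant.
Drop R3: Preston, Hull uncovered — not redundant.
Drop R5: Leeds, Derby uncovered — not redundant.
1 redundant: R2.

1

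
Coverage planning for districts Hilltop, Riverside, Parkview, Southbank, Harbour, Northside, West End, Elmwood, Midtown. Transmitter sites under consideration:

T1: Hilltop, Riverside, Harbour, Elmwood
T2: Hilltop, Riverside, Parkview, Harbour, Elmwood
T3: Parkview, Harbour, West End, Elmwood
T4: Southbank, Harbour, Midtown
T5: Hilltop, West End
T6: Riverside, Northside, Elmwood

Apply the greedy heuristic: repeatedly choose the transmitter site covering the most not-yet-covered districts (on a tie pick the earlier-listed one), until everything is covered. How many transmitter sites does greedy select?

4

Pick 1: T2 covers 5 new districts (Hilltop, Riverside, Parkview, Harbour, Elmwood).
Pick 2: T4 covers 2 new districts (Southbank, Midtown).
Pick 3: T3 covers 1 new districts (West End).
Pick 4: T6 covers 1 new districts (Northside).
Greedy uses 4 transmitter sites.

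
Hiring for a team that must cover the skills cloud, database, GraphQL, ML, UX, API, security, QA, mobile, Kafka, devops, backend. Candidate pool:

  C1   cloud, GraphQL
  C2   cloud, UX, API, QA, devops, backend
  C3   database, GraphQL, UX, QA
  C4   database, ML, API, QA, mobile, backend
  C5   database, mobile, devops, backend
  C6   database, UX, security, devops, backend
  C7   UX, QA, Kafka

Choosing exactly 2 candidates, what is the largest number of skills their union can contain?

9

Choosing C2, C4 covers {cloud, database, ML, UX, API, QA, mobile, devops, backend} — 9 skills.
No choice of 2 candidates does better; here GraphQL, security, Kafka are left uncovered.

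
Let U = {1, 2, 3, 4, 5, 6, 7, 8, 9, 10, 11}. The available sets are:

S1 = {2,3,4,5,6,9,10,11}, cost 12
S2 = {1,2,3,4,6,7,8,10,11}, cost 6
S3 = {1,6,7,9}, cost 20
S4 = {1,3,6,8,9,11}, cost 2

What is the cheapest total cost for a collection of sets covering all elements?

S1, S2 cover every element at cost 12 + 6 = 18.
Any cover uses at least 2 sets; among all covering selections none totals below 18.

18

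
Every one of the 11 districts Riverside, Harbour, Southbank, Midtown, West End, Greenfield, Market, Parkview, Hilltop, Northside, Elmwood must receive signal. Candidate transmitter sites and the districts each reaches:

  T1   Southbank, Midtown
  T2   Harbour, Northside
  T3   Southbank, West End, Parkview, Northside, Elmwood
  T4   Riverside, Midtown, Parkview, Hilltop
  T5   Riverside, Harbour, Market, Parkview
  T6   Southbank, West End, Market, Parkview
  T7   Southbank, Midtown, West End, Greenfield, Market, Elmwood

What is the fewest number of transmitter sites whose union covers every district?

T2, T4, T7 together cover {Riverside, Harbour, Southbank, Midtown, West End, Greenfield, Market, Parkview, Hilltop, Northside, Elmwood} — every district.
No 2 of the 7 transmitter sites cover everything (all 21 pairs fall short), so 3 is minimum.

3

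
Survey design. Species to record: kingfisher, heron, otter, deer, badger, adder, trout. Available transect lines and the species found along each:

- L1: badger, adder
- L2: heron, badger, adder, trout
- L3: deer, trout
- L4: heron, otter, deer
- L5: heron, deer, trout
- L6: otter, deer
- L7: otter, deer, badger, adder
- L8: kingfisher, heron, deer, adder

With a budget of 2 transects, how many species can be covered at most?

Choosing L2, L4 covers {heron, otter, deer, badger, adder, trout} — 6 species.
No choice of 2 transects does better; here kingfisher is left uncovered.

6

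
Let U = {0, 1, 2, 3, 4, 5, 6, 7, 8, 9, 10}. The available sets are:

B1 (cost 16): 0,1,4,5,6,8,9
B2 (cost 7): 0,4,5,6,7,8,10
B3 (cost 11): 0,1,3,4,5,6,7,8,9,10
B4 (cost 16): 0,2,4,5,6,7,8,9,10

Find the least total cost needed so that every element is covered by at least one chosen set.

B3, B4 cover every element at cost 11 + 16 = 27.
Any cover uses at least 2 sets; among all covering selections none totals below 27.

27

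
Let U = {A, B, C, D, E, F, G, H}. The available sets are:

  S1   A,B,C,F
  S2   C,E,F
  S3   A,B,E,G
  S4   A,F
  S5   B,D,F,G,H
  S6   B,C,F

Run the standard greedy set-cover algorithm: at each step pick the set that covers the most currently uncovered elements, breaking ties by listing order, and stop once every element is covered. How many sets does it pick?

3

Pick 1: S5 covers 5 new elements (B, D, F, G, H).
Pick 2: S1 covers 2 new elements (A, C).
Pick 3: S2 covers 1 new elements (E).
Greedy uses 3 sets.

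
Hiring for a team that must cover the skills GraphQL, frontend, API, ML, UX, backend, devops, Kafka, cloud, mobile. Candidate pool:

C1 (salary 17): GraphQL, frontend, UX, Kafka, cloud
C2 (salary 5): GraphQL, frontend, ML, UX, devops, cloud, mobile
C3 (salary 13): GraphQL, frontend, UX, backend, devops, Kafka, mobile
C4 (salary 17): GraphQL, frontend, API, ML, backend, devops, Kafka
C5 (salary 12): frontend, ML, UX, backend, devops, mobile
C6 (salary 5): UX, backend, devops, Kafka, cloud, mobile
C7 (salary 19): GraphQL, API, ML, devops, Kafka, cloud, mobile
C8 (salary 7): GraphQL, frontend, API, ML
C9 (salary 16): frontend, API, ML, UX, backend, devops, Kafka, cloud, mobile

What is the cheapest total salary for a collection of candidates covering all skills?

12

C6, C8 cover every skill at salary 5 + 7 = 12.
Any cover uses at least 2 candidates; among all covering selections none totals below 12.
Greedy by coverage-per-salary would pick C2, C6, C8 for 17 — worse than the optimum 12.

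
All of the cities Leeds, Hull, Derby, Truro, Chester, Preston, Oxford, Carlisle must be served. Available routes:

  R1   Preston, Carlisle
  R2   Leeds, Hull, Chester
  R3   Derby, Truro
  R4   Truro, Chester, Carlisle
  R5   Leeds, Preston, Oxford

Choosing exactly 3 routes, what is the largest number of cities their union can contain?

Choosing R1, R2, R3 covers {Leeds, Hull, Derby, Truro, Chester, Preston, Carlisle} — 7 cities.
No choice of 3 routes does better; here Oxford is left uncovered.

7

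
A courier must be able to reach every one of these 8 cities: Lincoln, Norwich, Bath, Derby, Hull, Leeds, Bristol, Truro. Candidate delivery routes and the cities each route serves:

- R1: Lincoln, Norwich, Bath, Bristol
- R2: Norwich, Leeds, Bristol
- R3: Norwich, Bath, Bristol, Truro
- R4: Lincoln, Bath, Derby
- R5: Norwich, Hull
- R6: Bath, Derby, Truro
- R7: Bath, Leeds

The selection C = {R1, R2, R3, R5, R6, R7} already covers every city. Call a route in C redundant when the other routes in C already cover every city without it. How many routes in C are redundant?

3

Drop R1: Lincoln uncovered — not redundant.
Drop R2: the rest still cover every city — redundant.
Drop R3: the rest still cover every city — redundant.
Drop R5: Hull uncovered — not redundant.
Drop R6: Derby uncovered — not redundant.
Drop R7: the rest still cover every city — redundant.
3 redundant: R2, R3, R7.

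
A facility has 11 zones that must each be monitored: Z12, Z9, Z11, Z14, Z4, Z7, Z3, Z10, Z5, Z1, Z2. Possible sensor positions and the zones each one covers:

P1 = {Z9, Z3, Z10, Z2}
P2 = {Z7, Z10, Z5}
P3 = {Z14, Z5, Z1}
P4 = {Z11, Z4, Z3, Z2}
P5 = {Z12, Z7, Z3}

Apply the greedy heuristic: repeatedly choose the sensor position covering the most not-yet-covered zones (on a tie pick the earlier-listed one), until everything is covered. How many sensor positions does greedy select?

Pick 1: P1 covers 4 new zones (Z9, Z3, Z10, Z2).
Pick 2: P3 covers 3 new zones (Z14, Z5, Z1).
Pick 3: P4 covers 2 new zones (Z11, Z4).
Pick 4: P5 covers 2 new zones (Z12, Z7).
Greedy uses 4 sensor positions.

4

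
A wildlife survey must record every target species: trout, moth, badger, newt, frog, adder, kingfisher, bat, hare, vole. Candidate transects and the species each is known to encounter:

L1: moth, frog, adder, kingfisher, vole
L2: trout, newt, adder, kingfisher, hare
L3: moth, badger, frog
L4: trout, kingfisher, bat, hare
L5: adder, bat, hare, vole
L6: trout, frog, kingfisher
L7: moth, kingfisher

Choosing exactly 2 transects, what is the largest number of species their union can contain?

8

Choosing L1, L2 covers {trout, moth, newt, frog, adder, kingfisher, hare, vole} — 8 species.
No choice of 2 transects does better; here badger, bat are left uncovered.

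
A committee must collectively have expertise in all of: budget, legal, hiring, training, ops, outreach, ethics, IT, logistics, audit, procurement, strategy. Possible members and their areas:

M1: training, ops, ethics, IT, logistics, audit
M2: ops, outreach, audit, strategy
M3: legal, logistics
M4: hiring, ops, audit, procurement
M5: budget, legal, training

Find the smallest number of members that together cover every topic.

4

M1, M2, M4, M5 together cover {budget, legal, hiring, training, ops, outreach, ethics, IT, logistics, audit, procurement, strategy} — every topic.
No 3 of the 5 members cover everything (all 10 triples fall short), so 4 is minimum.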